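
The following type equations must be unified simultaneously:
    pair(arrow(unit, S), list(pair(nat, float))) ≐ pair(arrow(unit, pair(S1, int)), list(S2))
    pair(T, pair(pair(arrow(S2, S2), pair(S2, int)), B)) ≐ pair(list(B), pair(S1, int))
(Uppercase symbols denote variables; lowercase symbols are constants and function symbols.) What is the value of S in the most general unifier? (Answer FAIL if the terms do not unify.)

pair(pair(arrow(pair(nat, float), pair(nat, float)), pair(pair(nat, float), int)), int)

Decompose pair/2: arrow(unit, S) ≐ arrow(unit, pair(S1, int)),  list(pair(nat, float)) ≐ list(S2).
Decompose arrow/2: unit ≐ unit,  S ≐ pair(S1, int).
Delete trivial equation unit ≐ unit.
Bind S := pair(S1, int); no other remaining equation mentions S.
Decompose list/1: pair(nat, float) ≐ S2.
Bind S2 := pair(nat, float); substituting into the remaining equation gives: pair(T, pair(pair(arrow(pair(nat, float), pair(nat, float)), pair(pair(nat, float), int)), B)) ≐ pair(list(B), pair(S1, int)).
Decompose pair/2: T ≐ list(B),  pair(pair(arrow(pair(nat, float), pair(nat, float)), pair(pair(nat, float), int)), B) ≐ pair(S1, int).
Bind T := list(B); no other remaining equation mentions T.
Decompose pair/2: pair(arrow(pair(nat, float), pair(nat, float)), pair(pair(nat, float), int)) ≐ S1,  B ≐ int.
Bind S1 := pair(arrow(pair(nat, float), pair(nat, float)), pair(pair(nat, float), int)); no other remaining equation mentions S1. Substituting into the earlier binding gives S := pair(pair(arrow(pair(nat, float), pair(nat, float)), pair(pair(nat, float), int)), int).
Bind B := int. Substituting into the earlier binding gives T := list(int).
MGU = { S ↦ pair(pair(arrow(pair(nat, float), pair(nat, float)), pair(pair(nat, float), int)), int), S2 ↦ pair(nat, float), T ↦ list(int), S1 ↦ pair(arrow(pair(nat, float), pair(nat, float)), pair(pair(nat, float), int)), B ↦ int }, so S ↦ pair(pair(arrow(pair(nat, float), pair(nat, float)), pair(pair(nat, float), int)), int).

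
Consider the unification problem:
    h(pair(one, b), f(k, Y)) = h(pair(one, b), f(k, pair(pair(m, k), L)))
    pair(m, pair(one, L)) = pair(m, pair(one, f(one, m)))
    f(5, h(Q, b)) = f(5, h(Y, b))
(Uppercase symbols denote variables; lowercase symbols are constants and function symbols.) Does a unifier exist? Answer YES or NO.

Decompose h/2: pair(one, b) = pair(one, b),  f(k, Y) = f(k, pair(pair(m, k), L)).
Delete trivial equation pair(one, b) = pair(one, b).
Decompose f/2: k = k,  Y = pair(pair(m, k), L).
Delete trivial equation k = k.
Bind Y := pair(pair(m, k), L); substituting into the one remaining equation that mentions Y gives: f(5, h(Q, b)) = f(5, h(pair(pair(m, k), L), b)).
Decompose pair/2: m = m,  pair(one, L) = pair(one, f(one, m)).
Delete trivial equation m = m.
Decompose pair/2: one = one,  L = f(one, m).
Delete trivial equation one = one.
Bind L := f(one, m); substituting into the remaining equation gives: f(5, h(Q, b)) = f(5, h(pair(pair(m, k), f(one, m)), b)). Substituting into the earlier binding gives Y := pair(pair(m, k), f(one, m)).
Decompose f/2: 5 = 5,  h(Q, b) = h(pair(pair(m, k), f(one, m)), b).
Delete trivial equation 5 = 5.
Decompose h/2: Q = pair(pair(m, k), f(one, m)),  b = b.
Bind Q := pair(pair(m, k), f(one, m)); no other remaining equation mentions Q.
Delete trivial equation b = b.
No equations remain and no clash or occurs-check failure arose, so a unifier exists.

YES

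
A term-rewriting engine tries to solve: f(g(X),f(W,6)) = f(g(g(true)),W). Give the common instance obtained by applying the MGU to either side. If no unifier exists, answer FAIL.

Decompose f/2: g(X) = g(g(true)),  f(W,6) = W.
Decompose g/1: X = g(true).
Bind X := g(true); no other remaining equation mentions X.
Occurs check fails: W occurs in f(W,6); the equation W = f(W,6) has no finite solution.

FAIL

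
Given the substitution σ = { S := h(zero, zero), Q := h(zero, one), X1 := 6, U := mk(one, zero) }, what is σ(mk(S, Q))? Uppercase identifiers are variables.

Replace each occurrence of S with h(zero, zero).
Replace each occurrence of Q with h(zero, one).
Result: mk(h(zero, zero), h(zero, one)).

mk(h(zero, zero), h(zero, one))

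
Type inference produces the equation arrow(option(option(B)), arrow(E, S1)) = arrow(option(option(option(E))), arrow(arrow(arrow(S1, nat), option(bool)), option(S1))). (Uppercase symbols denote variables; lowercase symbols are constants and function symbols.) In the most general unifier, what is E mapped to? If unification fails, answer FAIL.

FAIL

Decompose arrow/2: option(option(B)) = option(option(option(E))),  arrow(E, S1) = arrow(arrow(arrow(S1, nat), option(bool)), option(S1)).
Decompose option/1: option(B) = option(option(E)).
Decompose option/1: B = option(E).
Bind B := option(E); no other remaining equation mentions B.
Decompose arrow/2: E = arrow(arrow(S1, nat), option(bool)),  S1 = option(S1).
Bind E := arrow(arrow(S1, nat), option(bool)); no other remaining equation mentions E. Substituting into the earlier binding gives B := option(arrow(arrow(S1, nat), option(bool))).
Occurs check fails: S1 occurs in option(S1); the equation S1 = option(S1) has no finite solution.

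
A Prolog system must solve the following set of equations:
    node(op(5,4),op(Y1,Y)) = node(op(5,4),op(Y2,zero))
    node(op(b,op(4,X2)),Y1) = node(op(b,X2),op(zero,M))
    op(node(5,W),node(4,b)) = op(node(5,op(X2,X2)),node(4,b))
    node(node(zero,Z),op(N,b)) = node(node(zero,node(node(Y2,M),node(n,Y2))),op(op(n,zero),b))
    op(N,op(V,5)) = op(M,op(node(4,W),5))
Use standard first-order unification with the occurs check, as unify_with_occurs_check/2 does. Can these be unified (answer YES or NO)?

NO

Decompose node/2: op(5,4) = op(5,4),  op(Y1,Y) = op(Y2,zero).
Delete trivial equation op(5,4) = op(5,4).
Decompose op/2: Y1 = Y2,  Y = zero.
Bind Y1 := Y2; substituting into the one remaining equation that mentions Y1 gives: node(op(b,op(4,X2)),Y2) = node(op(b,X2),op(zero,M)).
Bind Y := zero; no other remaining equation mentions Y.
Decompose node/2: op(b,op(4,X2)) = op(b,X2),  Y2 = op(zero,M).
Decompose op/2: b = b,  op(4,X2) = X2.
Delete trivial equation b = b.
Occurs check fails: X2 occurs in op(4,X2); the equation X2 = op(4,X2) has no finite solution.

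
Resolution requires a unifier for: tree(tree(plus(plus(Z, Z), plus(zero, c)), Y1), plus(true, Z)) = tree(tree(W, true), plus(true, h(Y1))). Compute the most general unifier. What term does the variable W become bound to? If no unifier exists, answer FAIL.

Decompose tree/2: tree(plus(plus(Z, Z), plus(zero, c)), Y1) = tree(W, true),  plus(true, Z) = plus(true, h(Y1)).
Decompose tree/2: plus(plus(Z, Z), plus(zero, c)) = W,  Y1 = true.
Bind W := plus(plus(Z, Z), plus(zero, c)); no other remaining equation mentions W.
Bind Y1 := true; substituting into the remaining equation gives: plus(true, Z) = plus(true, h(true)).
Decompose plus/2: true = true,  Z = h(true).
Delete trivial equation true = true.
Bind Z := h(true). Substituting into the earlier binding gives W := plus(plus(h(true), h(true)), plus(zero, c)).
MGU = { W ↦ plus(plus(h(true), h(true)), plus(zero, c)), Y1 ↦ true, Z ↦ h(true) }, so W ↦ plus(plus(h(true), h(true)), plus(zero, c)).

plus(plus(h(true), h(true)), plus(zero, c))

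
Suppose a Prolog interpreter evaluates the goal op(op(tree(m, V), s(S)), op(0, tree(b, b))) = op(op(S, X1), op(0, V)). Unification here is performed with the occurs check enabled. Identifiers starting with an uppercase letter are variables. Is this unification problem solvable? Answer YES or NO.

YES

Decompose op/2: op(tree(m, V), s(S)) = op(S, X1),  op(0, tree(b, b)) = op(0, V).
Decompose op/2: tree(m, V) = S,  s(S) = X1.
Bind S := tree(m, V); substituting into the one remaining equation that mentions S gives: s(tree(m, V)) = X1.
Bind X1 := s(tree(m, V)); no other remaining equation mentions X1.
Decompose op/2: 0 = 0,  tree(b, b) = V.
Delete trivial equation 0 = 0.
Bind V := tree(b, b). Substituting into the earlier bindings gives S := tree(m, tree(b, b)), X1 := s(tree(m, tree(b, b))).
No equations remain and no clash or occurs-check failure arose, so a unifier exists.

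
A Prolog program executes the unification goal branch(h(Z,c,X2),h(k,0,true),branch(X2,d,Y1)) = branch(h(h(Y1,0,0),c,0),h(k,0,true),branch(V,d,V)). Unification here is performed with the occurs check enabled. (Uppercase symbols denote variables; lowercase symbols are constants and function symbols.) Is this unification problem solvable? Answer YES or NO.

Decompose branch/3: h(Z,c,X2) = h(h(Y1,0,0),c,0),  h(k,0,true) = h(k,0,true),  branch(X2,d,Y1) = branch(V,d,V).
Decompose h/3: Z = h(Y1,0,0),  c = c,  X2 = 0.
Bind Z := h(Y1,0,0); no other remaining equation mentions Z.
Delete trivial equation c = c.
Bind X2 := 0; substituting into the one remaining equation that mentions X2 gives: branch(0,d,Y1) = branch(V,d,V).
Delete trivial equation h(k,0,true) = h(k,0,true).
Decompose branch/3: 0 = V,  d = d,  Y1 = V.
Bind V := 0; substituting into the one remaining equation that mentions V gives: Y1 = 0.
Delete trivial equation d = d.
Bind Y1 := 0. Substituting into the earlier binding gives Z := h(0,0,0).
No equations remain and no clash or occurs-check failure arose, so a unifier exists.

YES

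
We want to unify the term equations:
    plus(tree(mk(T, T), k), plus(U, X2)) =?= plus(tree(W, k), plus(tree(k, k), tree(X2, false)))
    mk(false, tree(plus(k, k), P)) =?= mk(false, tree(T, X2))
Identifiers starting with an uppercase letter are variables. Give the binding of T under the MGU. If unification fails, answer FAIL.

FAIL

Decompose plus/2: tree(mk(T, T), k) =?= tree(W, k),  plus(U, X2) =?= plus(tree(k, k), tree(X2, false)).
Decompose tree/2: mk(T, T) =?= W,  k =?= k.
Bind W := mk(T, T); no other remaining equation mentions W.
Delete trivial equation k =?= k.
Decompose plus/2: U =?= tree(k, k),  X2 =?= tree(X2, false).
Bind U := tree(k, k); no other remaining equation mentions U.
Occurs check fails: X2 occurs in tree(X2, false); the equation X2 =?= tree(X2, false) has no finite solution.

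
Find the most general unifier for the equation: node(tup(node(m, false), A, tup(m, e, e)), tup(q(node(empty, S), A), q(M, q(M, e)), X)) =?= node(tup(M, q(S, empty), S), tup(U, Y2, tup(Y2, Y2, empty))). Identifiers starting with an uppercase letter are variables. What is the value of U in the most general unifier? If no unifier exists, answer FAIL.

Decompose node/2: tup(node(m, false), A, tup(m, e, e)) =?= tup(M, q(S, empty), S),  tup(q(node(empty, S), A), q(M, q(M, e)), X) =?= tup(U, Y2, tup(Y2, Y2, empty)).
Decompose tup/3: node(m, false) =?= M,  A =?= q(S, empty),  tup(m, e, e) =?= S.
Bind M := node(m, false); substituting into the one remaining equation that mentions M gives: tup(q(node(empty, S), A), q(node(m, false), q(node(m, false), e)), X) =?= tup(U, Y2, tup(Y2, Y2, empty)).
Bind A := q(S, empty); substituting into the one remaining equation that mentions A gives: tup(q(node(empty, S), q(S, empty)), q(node(m, false), q(node(m, false), e)), X) =?= tup(U, Y2, tup(Y2, Y2, empty)).
Bind S := tup(m, e, e); substituting into the remaining equation gives: tup(q(node(empty, tup(m, e, e)), q(tup(m, e, e), empty)), q(node(m, false), q(node(m, false), e)), X) =?= tup(U, Y2, tup(Y2, Y2, empty)). Substituting into the earlier binding gives A := q(tup(m, e, e), empty).
Decompose tup/3: q(node(empty, tup(m, e, e)), q(tup(m, e, e), empty)) =?= U,  q(node(m, false), q(node(m, false), e)) =?= Y2,  X =?= tup(Y2, Y2, empty).
Bind U := q(node(empty, tup(m, e, e)), q(tup(m, e, e), empty)); no other remaining equation mentions U.
Bind Y2 := q(node(m, false), q(node(m, false), e)); substituting into the remaining equation gives: X =?= tup(q(node(m, false), q(node(m, false), e)), q(node(m, false), q(node(m, false), e)), empty).
Bind X := tup(q(node(m, false), q(node(m, false), e)), q(node(m, false), q(node(m, false), e)), empty).
MGU = { M ↦ node(m, false), A ↦ q(tup(m, e, e), empty), S ↦ tup(m, e, e), U ↦ q(node(empty, tup(m, e, e)), q(tup(m, e, e), empty)), Y2 ↦ q(node(m, false), q(node(m, false), e)), X ↦ tup(q(node(m, false), q(node(m, false), e)), q(node(m, false), q(node(m, false), e)), empty) }, so U ↦ q(node(empty, tup(m, e, e)), q(tup(m, e, e), empty)).

q(node(empty, tup(m, e, e)), q(tup(m, e, e), empty))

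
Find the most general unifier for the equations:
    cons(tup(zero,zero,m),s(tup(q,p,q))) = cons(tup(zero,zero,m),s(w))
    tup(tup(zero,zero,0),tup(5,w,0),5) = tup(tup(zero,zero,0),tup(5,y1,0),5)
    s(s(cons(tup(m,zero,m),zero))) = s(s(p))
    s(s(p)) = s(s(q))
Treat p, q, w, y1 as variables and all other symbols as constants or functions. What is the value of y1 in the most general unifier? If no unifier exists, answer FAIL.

Decompose cons/2: tup(zero,zero,m) = tup(zero,zero,m),  s(tup(q,p,q)) = s(w).
Delete trivial equation tup(zero,zero,m) = tup(zero,zero,m).
Decompose s/1: tup(q,p,q) = w.
Bind w := tup(q,p,q); substituting into the one remaining equation that mentions w gives: tup(tup(zero,zero,0),tup(5,tup(q,p,q),0),5) = tup(tup(zero,zero,0),tup(5,y1,0),5).
Decompose tup/3: tup(zero,zero,0) = tup(zero,zero,0),  tup(5,tup(q,p,q),0) = tup(5,y1,0),  5 = 5.
Delete trivial equation tup(zero,zero,0) = tup(zero,zero,0).
Decompose tup/3: 5 = 5,  tup(q,p,q) = y1,  0 = 0.
Delete trivial equation 5 = 5.
Bind y1 := tup(q,p,q); no other remaining equation mentions y1.
Delete trivial equation 0 = 0.
Delete trivial equation 5 = 5.
Decompose s/1: s(cons(tup(m,zero,m),zero)) = s(p).
Decompose s/1: cons(tup(m,zero,m),zero) = p.
Bind p := cons(tup(m,zero,m),zero); substituting into the remaining equation gives: s(s(cons(tup(m,zero,m),zero))) = s(s(q)). Substituting into the earlier bindings gives w := tup(q,cons(tup(m,zero,m),zero),q), y1 := tup(q,cons(tup(m,zero,m),zero),q).
Decompose s/1: s(cons(tup(m,zero,m),zero)) = s(q).
Decompose s/1: cons(tup(m,zero,m),zero) = q.
Bind q := cons(tup(m,zero,m),zero). Substituting into the earlier bindings gives w := tup(cons(tup(m,zero,m),zero),cons(tup(m,zero,m),zero),cons(tup(m,zero,m),zero)), y1 := tup(cons(tup(m,zero,m),zero),cons(tup(m,zero,m),zero),cons(tup(m,zero,m),zero)).
MGU = { w ↦ tup(cons(tup(m,zero,m),zero),cons(tup(m,zero,m),zero),cons(tup(m,zero,m),zero)), y1 ↦ tup(cons(tup(m,zero,m),zero),cons(tup(m,zero,m),zero),cons(tup(m,zero,m),zero)), p ↦ cons(tup(m,zero,m),zero), q ↦ cons(tup(m,zero,m),zero) }, so y1 ↦ tup(cons(tup(m,zero,m),zero),cons(tup(m,zero,m),zero),cons(tup(m,zero,m),zero)).

tup(cons(tup(m,zero,m),zero),cons(tup(m,zero,m),zero),cons(tup(m,zero,m),zero))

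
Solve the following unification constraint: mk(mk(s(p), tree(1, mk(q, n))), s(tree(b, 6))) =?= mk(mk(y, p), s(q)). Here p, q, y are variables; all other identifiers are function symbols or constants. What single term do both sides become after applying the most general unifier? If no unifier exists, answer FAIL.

Decompose mk/2: mk(s(p), tree(1, mk(q, n))) =?= mk(y, p),  s(tree(b, 6)) =?= s(q).
Decompose mk/2: s(p) =?= y,  tree(1, mk(q, n)) =?= p.
Bind y := s(p); no other remaining equation mentions y.
Bind p := tree(1, mk(q, n)); no other remaining equation mentions p. Substituting into the earlier binding gives y := s(tree(1, mk(q, n))).
Decompose s/1: tree(b, 6) =?= q.
Bind q := tree(b, 6). Substituting into the earlier bindings gives y := s(tree(1, mk(tree(b, 6), n))), p := tree(1, mk(tree(b, 6), n)).
Applying the MGU to either side gives mk(mk(s(tree(1, mk(tree(b, 6), n))), tree(1, mk(tree(b, 6), n))), s(tree(b, 6))).

mk(mk(s(tree(1, mk(tree(b, 6), n))), tree(1, mk(tree(b, 6), n))), s(tree(b, 6)))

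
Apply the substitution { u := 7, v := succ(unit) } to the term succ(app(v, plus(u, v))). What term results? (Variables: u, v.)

Replace each occurrence of u with 7.
Replace each occurrence of v with succ(unit).
Result: succ(app(succ(unit), plus(7, succ(unit)))).

succ(app(succ(unit), plus(7, succ(unit))))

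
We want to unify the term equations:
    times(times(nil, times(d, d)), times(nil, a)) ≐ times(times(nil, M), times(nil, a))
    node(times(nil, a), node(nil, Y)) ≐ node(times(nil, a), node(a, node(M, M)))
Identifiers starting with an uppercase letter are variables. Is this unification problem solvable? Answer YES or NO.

Decompose times/2: times(nil, times(d, d)) ≐ times(nil, M),  times(nil, a) ≐ times(nil, a).
Decompose times/2: nil ≐ nil,  times(d, d) ≐ M.
Delete trivial equation nil ≐ nil.
Bind M := times(d, d); substituting into the one remaining equation that mentions M gives: node(times(nil, a), node(nil, Y)) ≐ node(times(nil, a), node(a, node(times(d, d), times(d, d)))).
Delete trivial equation times(nil, a) ≐ times(nil, a).
Decompose node/2: times(nil, a) ≐ times(nil, a),  node(nil, Y) ≐ node(a, node(times(d, d), times(d, d))).
Delete trivial equation times(nil, a) ≐ times(nil, a).
Decompose node/2: nil ≐ a,  Y ≐ node(times(d, d), times(d, d)).
Clash: constants nil and a differ; no unifier exists.

NO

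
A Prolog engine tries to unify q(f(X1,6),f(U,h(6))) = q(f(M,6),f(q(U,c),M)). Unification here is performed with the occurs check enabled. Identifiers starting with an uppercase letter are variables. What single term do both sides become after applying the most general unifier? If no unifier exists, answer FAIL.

Decompose q/2: f(X1,6) = f(M,6),  f(U,h(6)) = f(q(U,c),M).
Decompose f/2: X1 = M,  6 = 6.
Bind X1 := M; no other remaining equation mentions X1.
Delete trivial equation 6 = 6.
Decompose f/2: U = q(U,c),  h(6) = M.
Occurs check fails: U occurs in q(U,c); the equation U = q(U,c) has no finite solution.

FAIL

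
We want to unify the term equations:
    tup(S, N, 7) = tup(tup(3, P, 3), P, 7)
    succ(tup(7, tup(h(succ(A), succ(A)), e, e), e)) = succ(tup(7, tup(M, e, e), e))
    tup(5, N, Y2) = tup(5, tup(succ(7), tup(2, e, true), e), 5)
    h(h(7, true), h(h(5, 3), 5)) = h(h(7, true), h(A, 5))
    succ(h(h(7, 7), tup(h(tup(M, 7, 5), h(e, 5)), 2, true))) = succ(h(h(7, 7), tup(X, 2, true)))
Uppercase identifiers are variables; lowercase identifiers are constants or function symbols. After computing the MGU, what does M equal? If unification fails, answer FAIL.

Decompose tup/3: S = tup(3, P, 3),  N = P,  7 = 7.
Bind S := tup(3, P, 3); no other remaining equation mentions S.
Bind N := P; substituting into the one remaining equation that mentions N gives: tup(5, P, Y2) = tup(5, tup(succ(7), tup(2, e, true), e), 5).
Delete trivial equation 7 = 7.
Decompose succ/1: tup(7, tup(h(succ(A), succ(A)), e, e), e) = tup(7, tup(M, e, e), e).
Decompose tup/3: 7 = 7,  tup(h(succ(A), succ(A)), e, e) = tup(M, e, e),  e = e.
Delete trivial equation 7 = 7.
Decompose tup/3: h(succ(A), succ(A)) = M,  e = e,  e = e.
Bind M := h(succ(A), succ(A)); substituting into the one remaining equation that mentions M gives: succ(h(h(7, 7), tup(h(tup(h(succ(A), succ(A)), 7, 5), h(e, 5)), 2, true))) = succ(h(h(7, 7), tup(X, 2, true))).
Delete trivial equation e = e.
Delete trivial equation e = e.
Delete trivial equation e = e.
Decompose tup/3: 5 = 5,  P = tup(succ(7), tup(2, e, true), e),  Y2 = 5.
Delete trivial equation 5 = 5.
Bind P := tup(succ(7), tup(2, e, true), e); no other remaining equation mentions P. Substituting into the earlier bindings gives S := tup(3, tup(succ(7), tup(2, e, true), e), 3), N := tup(succ(7), tup(2, e, true), e).
Bind Y2 := 5; no other remaining equation mentions Y2.
Decompose h/2: h(7, true) = h(7, true),  h(h(5, 3), 5) = h(A, 5).
Delete trivial equation h(7, true) = h(7, true).
Decompose h/2: h(5, 3) = A,  5 = 5.
Bind A := h(5, 3); substituting into the one remaining equation that mentions A gives: succ(h(h(7, 7), tup(h(tup(h(succ(h(5, 3)), succ(h(5, 3))), 7, 5), h(e, 5)), 2, true))) = succ(h(h(7, 7), tup(X, 2, true))). Substituting into the earlier binding gives M := h(succ(h(5, 3)), succ(h(5, 3))).
Delete trivial equation 5 = 5.
Decompose succ/1: h(h(7, 7), tup(h(tup(h(succ(h(5, 3)), succ(h(5, 3))), 7, 5), h(e, 5)), 2, true)) = h(h(7, 7), tup(X, 2, true)).
Decompose h/2: h(7, 7) = h(7, 7),  tup(h(tup(h(succ(h(5, 3)), succ(h(5, 3))), 7, 5), h(e, 5)), 2, true) = tup(X, 2, true).
Delete trivial equation h(7, 7) = h(7, 7).
Decompose tup/3: h(tup(h(succ(h(5, 3)), succ(h(5, 3))), 7, 5), h(e, 5)) = X,  2 = 2,  true = true.
Bind X := h(tup(h(succ(h(5, 3)), succ(h(5, 3))), 7, 5), h(e, 5)); no other remaining equation mentions X.
Delete trivial equation 2 = 2.
Delete trivial equation true = true.
MGU = { S := tup(3, tup(succ(7), tup(2, e, true), e), 3), N := tup(succ(7), tup(2, e, true), e), M := h(succ(h(5, 3)), succ(h(5, 3))), P := tup(succ(7), tup(2, e, true), e), Y2 := 5, A := h(5, 3), X := h(tup(h(succ(h(5, 3)), succ(h(5, 3))), 7, 5), h(e, 5)) }, so M := h(succ(h(5, 3)), succ(h(5, 3))).

h(succ(h(5, 3)), succ(h(5, 3)))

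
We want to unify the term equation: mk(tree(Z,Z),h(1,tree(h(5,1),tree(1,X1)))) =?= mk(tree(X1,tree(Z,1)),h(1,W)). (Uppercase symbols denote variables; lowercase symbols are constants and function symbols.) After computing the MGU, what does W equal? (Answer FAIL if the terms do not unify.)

FAIL

Decompose mk/2: tree(Z,Z) =?= tree(X1,tree(Z,1)),  h(1,tree(h(5,1),tree(1,X1))) =?= h(1,W).
Decompose tree/2: Z =?= X1,  Z =?= tree(Z,1).
Bind Z := X1; substituting into the one remaining equation that mentions Z gives: X1 =?= tree(X1,1).
Occurs check fails: X1 occurs in tree(X1,1); the equation X1 =?= tree(X1,1) has no finite solution.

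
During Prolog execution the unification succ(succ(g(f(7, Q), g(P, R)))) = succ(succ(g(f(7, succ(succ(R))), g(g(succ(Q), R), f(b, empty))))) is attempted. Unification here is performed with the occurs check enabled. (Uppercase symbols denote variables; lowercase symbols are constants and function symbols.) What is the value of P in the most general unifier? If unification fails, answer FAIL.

g(succ(succ(succ(f(b, empty)))), f(b, empty))

Decompose succ/1: succ(g(f(7, Q), g(P, R))) = succ(g(f(7, succ(succ(R))), g(g(succ(Q), R), f(b, empty)))).
Decompose succ/1: g(f(7, Q), g(P, R)) = g(f(7, succ(succ(R))), g(g(succ(Q), R), f(b, empty))).
Decompose g/2: f(7, Q) = f(7, succ(succ(R))),  g(P, R) = g(g(succ(Q), R), f(b, empty)).
Decompose f/2: 7 = 7,  Q = succ(succ(R)).
Delete trivial equation 7 = 7.
Bind Q := succ(succ(R)); substituting into the remaining equation gives: g(P, R) = g(g(succ(succ(succ(R))), R), f(b, empty)).
Decompose g/2: P = g(succ(succ(succ(R))), R),  R = f(b, empty).
Bind P := g(succ(succ(succ(R))), R); no other remaining equation mentions P.
Bind R := f(b, empty). Substituting into the earlier bindings gives Q := succ(succ(f(b, empty))), P := g(succ(succ(succ(f(b, empty)))), f(b, empty)).
MGU = { Q ↦ succ(succ(f(b, empty))), P ↦ g(succ(succ(succ(f(b, empty)))), f(b, empty)), R ↦ f(b, empty) }, so P ↦ g(succ(succ(succ(f(b, empty)))), f(b, empty)).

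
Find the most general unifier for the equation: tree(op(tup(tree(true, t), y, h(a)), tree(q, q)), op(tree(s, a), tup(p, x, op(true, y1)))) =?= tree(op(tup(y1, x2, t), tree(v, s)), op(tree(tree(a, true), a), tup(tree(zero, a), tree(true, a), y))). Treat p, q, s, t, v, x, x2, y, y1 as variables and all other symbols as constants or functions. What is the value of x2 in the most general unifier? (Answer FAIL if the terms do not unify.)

Decompose tree/2: op(tup(tree(true, t), y, h(a)), tree(q, q)) =?= op(tup(y1, x2, t), tree(v, s)),  op(tree(s, a), tup(p, x, op(true, y1))) =?= op(tree(tree(a, true), a), tup(tree(zero, a), tree(true, a), y)).
Decompose op/2: tup(tree(true, t), y, h(a)) =?= tup(y1, x2, t),  tree(q, q) =?= tree(v, s).
Decompose tup/3: tree(true, t) =?= y1,  y =?= x2,  h(a) =?= t.
Bind y1 := tree(true, t); substituting into the one remaining equation that mentions y1 gives: op(tree(s, a), tup(p, x, op(true, tree(true, t)))) =?= op(tree(tree(a, true), a), tup(tree(zero, a), tree(true, a), y)).
Bind y := x2; substituting into the one remaining equation that mentions y gives: op(tree(s, a), tup(p, x, op(true, tree(true, t)))) =?= op(tree(tree(a, true), a), tup(tree(zero, a), tree(true, a), x2)).
Bind t := h(a); substituting into the one remaining equation that mentions t gives: op(tree(s, a), tup(p, x, op(true, tree(true, h(a))))) =?= op(tree(tree(a, true), a), tup(tree(zero, a), tree(true, a), x2)). Substituting into the earlier binding gives y1 := tree(true, h(a)).
Decompose tree/2: q =?= v,  q =?= s.
Bind q := v; substituting into the one remaining equation that mentions q gives: v =?= s.
Bind v := s; no other remaining equation mentions v. Substituting into the earlier binding gives q := s.
Decompose op/2: tree(s, a) =?= tree(tree(a, true), a),  tup(p, x, op(true, tree(true, h(a)))) =?= tup(tree(zero, a), tree(true, a), x2).
Decompose tree/2: s =?= tree(a, true),  a =?= a.
Bind s := tree(a, true); no other remaining equation mentions s. Substituting into the earlier bindings gives q := tree(a, true), v := tree(a, true).
Delete trivial equation a =?= a.
Decompose tup/3: p =?= tree(zero, a),  x =?= tree(true, a),  op(true, tree(true, h(a))) =?= x2.
Bind p := tree(zero, a); no other remaining equation mentions p.
Bind x := tree(true, a); no other remaining equation mentions x.
Bind x2 := op(true, tree(true, h(a))). Substituting into the earlier binding gives y := op(true, tree(true, h(a))).
MGU = { y1 -> tree(true, h(a)), y -> op(true, tree(true, h(a))), t -> h(a), q -> tree(a, true), v -> tree(a, true), s -> tree(a, true), p -> tree(zero, a), x -> tree(true, a), x2 -> op(true, tree(true, h(a))) }, so x2 -> op(true, tree(true, h(a))).

op(true, tree(true, h(a)))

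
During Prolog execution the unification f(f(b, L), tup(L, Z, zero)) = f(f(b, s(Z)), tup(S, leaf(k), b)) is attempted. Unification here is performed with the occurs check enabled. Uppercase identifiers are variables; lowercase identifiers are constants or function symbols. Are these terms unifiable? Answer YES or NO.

NO

Decompose f/2: f(b, L) = f(b, s(Z)),  tup(L, Z, zero) = tup(S, leaf(k), b).
Decompose f/2: b = b,  L = s(Z).
Delete trivial equation b = b.
Bind L := s(Z); substituting into the remaining equation gives: tup(s(Z), Z, zero) = tup(S, leaf(k), b).
Decompose tup/3: s(Z) = S,  Z = leaf(k),  zero = b.
Bind S := s(Z); no other remaining equation mentions S.
Bind Z := leaf(k); no other remaining equation mentions Z. Substituting into the earlier bindings gives L := s(leaf(k)), S := s(leaf(k)).
Clash: constants zero and b differ; no unifier exists.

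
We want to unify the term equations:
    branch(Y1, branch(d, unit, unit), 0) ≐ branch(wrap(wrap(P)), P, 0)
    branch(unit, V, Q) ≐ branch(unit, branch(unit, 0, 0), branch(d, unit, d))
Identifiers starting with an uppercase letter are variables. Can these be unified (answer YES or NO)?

YES

Decompose branch/3: Y1 ≐ wrap(wrap(P)),  branch(d, unit, unit) ≐ P,  0 ≐ 0.
Bind Y1 := wrap(wrap(P)); no other remaining equation mentions Y1.
Bind P := branch(d, unit, unit); no other remaining equation mentions P. Substituting into the earlier binding gives Y1 := wrap(wrap(branch(d, unit, unit))).
Delete trivial equation 0 ≐ 0.
Decompose branch/3: unit ≐ unit,  V ≐ branch(unit, 0, 0),  Q ≐ branch(d, unit, d).
Delete trivial equation unit ≐ unit.
Bind V := branch(unit, 0, 0); no other remaining equation mentions V.
Bind Q := branch(d, unit, d).
No equations remain and no clash or occurs-check failure arose, so a unifier exists.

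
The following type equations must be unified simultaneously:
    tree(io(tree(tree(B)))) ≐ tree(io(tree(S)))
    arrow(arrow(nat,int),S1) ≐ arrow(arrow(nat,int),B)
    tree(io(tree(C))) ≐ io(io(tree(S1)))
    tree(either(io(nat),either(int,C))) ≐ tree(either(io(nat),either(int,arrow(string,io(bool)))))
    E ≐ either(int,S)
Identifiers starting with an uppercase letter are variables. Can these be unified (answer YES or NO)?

NO

Decompose tree/1: io(tree(tree(B))) ≐ io(tree(S)).
Decompose io/1: tree(tree(B)) ≐ tree(S).
Decompose tree/1: tree(B) ≐ S.
Bind S := tree(B); substituting into the one remaining equation that mentions S gives: E ≐ either(int,tree(B)).
Decompose arrow/2: arrow(nat,int) ≐ arrow(nat,int),  S1 ≐ B.
Delete trivial equation arrow(nat,int) ≐ arrow(nat,int).
Bind S1 := B; substituting into the one remaining equation that mentions S1 gives: tree(io(tree(C))) ≐ io(io(tree(B))).
Clash: head symbols differ (tree/1 vs io/1); no unifier exists.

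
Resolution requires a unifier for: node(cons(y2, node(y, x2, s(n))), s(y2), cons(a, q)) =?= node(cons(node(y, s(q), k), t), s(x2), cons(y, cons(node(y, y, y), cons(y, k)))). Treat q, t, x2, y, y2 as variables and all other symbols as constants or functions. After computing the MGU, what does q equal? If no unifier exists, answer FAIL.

Decompose node/3: cons(y2, node(y, x2, s(n))) =?= cons(node(y, s(q), k), t),  s(y2) =?= s(x2),  cons(a, q) =?= cons(y, cons(node(y, y, y), cons(y, k))).
Decompose cons/2: y2 =?= node(y, s(q), k),  node(y, x2, s(n)) =?= t.
Bind y2 := node(y, s(q), k); substituting into the one remaining equation that mentions y2 gives: s(node(y, s(q), k)) =?= s(x2).
Bind t := node(y, x2, s(n)); no other remaining equation mentions t.
Decompose s/1: node(y, s(q), k) =?= x2.
Bind x2 := node(y, s(q), k); no other remaining equation mentions x2. Substituting into the earlier binding gives t := node(y, node(y, s(q), k), s(n)).
Decompose cons/2: a =?= y,  q =?= cons(node(y, y, y), cons(y, k)).
Bind y := a; substituting into the remaining equation gives: q =?= cons(node(a, a, a), cons(a, k)). Substituting into the earlier bindings gives y2 := node(a, s(q), k), t := node(a, node(a, s(q), k), s(n)), x2 := node(a, s(q), k).
Bind q := cons(node(a, a, a), cons(a, k)). Substituting into the earlier bindings gives y2 := node(a, s(cons(node(a, a, a), cons(a, k))), k), t := node(a, node(a, s(cons(node(a, a, a), cons(a, k))), k), s(n)), x2 := node(a, s(cons(node(a, a, a), cons(a, k))), k).
MGU = { y2 := node(a, s(cons(node(a, a, a), cons(a, k))), k), t := node(a, node(a, s(cons(node(a, a, a), cons(a, k))), k), s(n)), x2 := node(a, s(cons(node(a, a, a), cons(a, k))), k), y := a, q := cons(node(a, a, a), cons(a, k)) }, so q := cons(node(a, a, a), cons(a, k)).

cons(node(a, a, a), cons(a, k))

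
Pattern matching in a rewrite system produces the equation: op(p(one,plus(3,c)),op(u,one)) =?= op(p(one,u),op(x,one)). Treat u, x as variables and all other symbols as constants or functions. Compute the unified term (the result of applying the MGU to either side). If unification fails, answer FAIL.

Decompose op/2: p(one,plus(3,c)) =?= p(one,u),  op(u,one) =?= op(x,one).
Decompose p/2: one =?= one,  plus(3,c) =?= u.
Delete trivial equation one =?= one.
Bind u := plus(3,c); substituting into the remaining equation gives: op(plus(3,c),one) =?= op(x,one).
Decompose op/2: plus(3,c) =?= x,  one =?= one.
Bind x := plus(3,c); no other remaining equation mentions x.
Delete trivial equation one =?= one.
Applying the MGU to either side gives op(p(one,plus(3,c)),op(plus(3,c),one)).

op(p(one,plus(3,c)),op(plus(3,c),one))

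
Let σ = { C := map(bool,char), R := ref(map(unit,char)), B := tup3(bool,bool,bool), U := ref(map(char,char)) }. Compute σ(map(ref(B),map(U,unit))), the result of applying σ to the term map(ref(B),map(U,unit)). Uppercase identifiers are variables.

Replace each occurrence of B with tup3(bool,bool,bool).
Replace each occurrence of U with ref(map(char,char)).
Result: map(ref(tup3(bool,bool,bool)),map(ref(map(char,char)),unit)).

map(ref(tup3(bool,bool,bool)),map(ref(map(char,char)),unit))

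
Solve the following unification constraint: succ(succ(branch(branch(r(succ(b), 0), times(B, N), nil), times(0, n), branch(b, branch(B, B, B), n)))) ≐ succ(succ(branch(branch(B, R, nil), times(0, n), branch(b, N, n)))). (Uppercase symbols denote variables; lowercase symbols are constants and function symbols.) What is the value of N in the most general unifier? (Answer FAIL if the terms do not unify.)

branch(r(succ(b), 0), r(succ(b), 0), r(succ(b), 0))

Decompose succ/1: succ(branch(branch(r(succ(b), 0), times(B, N), nil), times(0, n), branch(b, branch(B, B, B), n))) ≐ succ(branch(branch(B, R, nil), times(0, n), branch(b, N, n))).
Decompose succ/1: branch(branch(r(succ(b), 0), times(B, N), nil), times(0, n), branch(b, branch(B, B, B), n)) ≐ branch(branch(B, R, nil), times(0, n), branch(b, N, n)).
Decompose branch/3: branch(r(succ(b), 0), times(B, N), nil) ≐ branch(B, R, nil),  times(0, n) ≐ times(0, n),  branch(b, branch(B, B, B), n) ≐ branch(b, N, n).
Decompose branch/3: r(succ(b), 0) ≐ B,  times(B, N) ≐ R,  nil ≐ nil.
Bind B := r(succ(b), 0); substituting into the 2 remaining equations that mention B gives: times(r(succ(b), 0), N) ≐ R,  branch(b, branch(r(succ(b), 0), r(succ(b), 0), r(succ(b), 0)), n) ≐ branch(b, N, n).
Bind R := times(r(succ(b), 0), N); no other remaining equation mentions R.
Delete trivial equation nil ≐ nil.
Delete trivial equation times(0, n) ≐ times(0, n).
Decompose branch/3: b ≐ b,  branch(r(succ(b), 0), r(succ(b), 0), r(succ(b), 0)) ≐ N,  n ≐ n.
Delete trivial equation b ≐ b.
Bind N := branch(r(succ(b), 0), r(succ(b), 0), r(succ(b), 0)); no other remaining equation mentions N. Substituting into the earlier binding gives R := times(r(succ(b), 0), branch(r(succ(b), 0), r(succ(b), 0), r(succ(b), 0))).
Delete trivial equation n ≐ n.
MGU = { B := r(succ(b), 0), R := times(r(succ(b), 0), branch(r(succ(b), 0), r(succ(b), 0), r(succ(b), 0))), N := branch(r(succ(b), 0), r(succ(b), 0), r(succ(b), 0)) }, so N := branch(r(succ(b), 0), r(succ(b), 0), r(succ(b), 0)).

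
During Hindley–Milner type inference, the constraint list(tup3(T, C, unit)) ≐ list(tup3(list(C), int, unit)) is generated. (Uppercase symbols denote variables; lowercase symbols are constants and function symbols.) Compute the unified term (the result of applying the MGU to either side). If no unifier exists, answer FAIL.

list(tup3(list(int), int, unit))

Decompose list/1: tup3(T, C, unit) ≐ tup3(list(C), int, unit).
Decompose tup3/3: T ≐ list(C),  C ≐ int,  unit ≐ unit.
Bind T := list(C); no other remaining equation mentions T.
Bind C := int; no other remaining equation mentions C. Substituting into the earlier binding gives T := list(int).
Delete trivial equation unit ≐ unit.
Applying the MGU to either side gives list(tup3(list(int), int, unit)).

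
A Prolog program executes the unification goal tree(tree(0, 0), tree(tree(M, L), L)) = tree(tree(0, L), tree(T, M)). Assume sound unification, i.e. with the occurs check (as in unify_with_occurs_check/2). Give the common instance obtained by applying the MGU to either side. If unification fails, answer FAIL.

Decompose tree/2: tree(0, 0) = tree(0, L),  tree(tree(M, L), L) = tree(T, M).
Decompose tree/2: 0 = 0,  0 = L.
Delete trivial equation 0 = 0.
Bind L := 0; substituting into the remaining equation gives: tree(tree(M, 0), 0) = tree(T, M).
Decompose tree/2: tree(M, 0) = T,  0 = M.
Bind T := tree(M, 0); no other remaining equation mentions T.
Bind M := 0. Substituting into the earlier binding gives T := tree(0, 0).
Applying the MGU to either side gives tree(tree(0, 0), tree(tree(0, 0), 0)).

tree(tree(0, 0), tree(tree(0, 0), 0))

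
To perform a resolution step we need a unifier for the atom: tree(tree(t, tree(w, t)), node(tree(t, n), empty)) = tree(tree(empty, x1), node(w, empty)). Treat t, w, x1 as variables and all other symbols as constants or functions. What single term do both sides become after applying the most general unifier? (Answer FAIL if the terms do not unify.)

Decompose tree/2: tree(t, tree(w, t)) = tree(empty, x1),  node(tree(t, n), empty) = node(w, empty).
Decompose tree/2: t = empty,  tree(w, t) = x1.
Bind t := empty; substituting into the remaining equations gives: tree(w, empty) = x1,  node(tree(empty, n), empty) = node(w, empty).
Bind x1 := tree(w, empty); no other remaining equation mentions x1.
Decompose node/2: tree(empty, n) = w,  empty = empty.
Bind w := tree(empty, n); no other remaining equation mentions w. Substituting into the earlier binding gives x1 := tree(tree(empty, n), empty).
Delete trivial equation empty = empty.
Applying the MGU to either side gives tree(tree(empty, tree(tree(empty, n), empty)), node(tree(empty, n), empty)).

tree(tree(empty, tree(tree(empty, n), empty)), node(tree(empty, n), empty))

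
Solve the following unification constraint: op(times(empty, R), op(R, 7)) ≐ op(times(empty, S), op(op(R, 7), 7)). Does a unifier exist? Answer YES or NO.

NO

Decompose op/2: times(empty, R) ≐ times(empty, S),  op(R, 7) ≐ op(op(R, 7), 7).
Decompose times/2: empty ≐ empty,  R ≐ S.
Delete trivial equation empty ≐ empty.
Bind R := S; substituting into the remaining equation gives: op(S, 7) ≐ op(op(S, 7), 7).
Decompose op/2: S ≐ op(S, 7),  7 ≐ 7.
Occurs check fails: S occurs in op(S, 7); the equation S ≐ op(S, 7) has no finite solution.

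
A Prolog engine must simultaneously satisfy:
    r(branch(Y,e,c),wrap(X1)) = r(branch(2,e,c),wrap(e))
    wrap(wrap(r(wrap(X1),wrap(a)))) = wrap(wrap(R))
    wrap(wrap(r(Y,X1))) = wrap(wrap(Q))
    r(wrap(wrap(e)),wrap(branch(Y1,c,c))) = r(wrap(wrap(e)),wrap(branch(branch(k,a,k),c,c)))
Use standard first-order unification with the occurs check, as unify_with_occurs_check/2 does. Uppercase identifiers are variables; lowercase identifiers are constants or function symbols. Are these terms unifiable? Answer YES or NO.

Decompose r/2: branch(Y,e,c) = branch(2,e,c),  wrap(X1) = wrap(e).
Decompose branch/3: Y = 2,  e = e,  c = c.
Bind Y := 2; substituting into the one remaining equation that mentions Y gives: wrap(wrap(r(2,X1))) = wrap(wrap(Q)).
Delete trivial equation e = e.
Delete trivial equation c = c.
Decompose wrap/1: X1 = e.
Bind X1 := e; substituting into the 2 remaining equations that mention X1 gives: wrap(wrap(r(wrap(e),wrap(a)))) = wrap(wrap(R)),  wrap(wrap(r(2,e))) = wrap(wrap(Q)).
Decompose wrap/1: wrap(r(wrap(e),wrap(a))) = wrap(R).
Decompose wrap/1: r(wrap(e),wrap(a)) = R.
Bind R := r(wrap(e),wrap(a)); no other remaining equation mentions R.
Decompose wrap/1: wrap(r(2,e)) = wrap(Q).
Decompose wrap/1: r(2,e) = Q.
Bind Q := r(2,e); no other remaining equation mentions Q.
Decompose r/2: wrap(wrap(e)) = wrap(wrap(e)),  wrap(branch(Y1,c,c)) = wrap(branch(branch(k,a,k),c,c)).
Delete trivial equation wrap(wrap(e)) = wrap(wrap(e)).
Decompose wrap/1: branch(Y1,c,c) = branch(branch(k,a,k),c,c).
Decompose branch/3: Y1 = branch(k,a,k),  c = c,  c = c.
Bind Y1 := branch(k,a,k); no other remaining equation mentions Y1.
Delete trivial equation c = c.
Delete trivial equation c = c.
No equations remain and no clash or occurs-check failure arose, so a unifier exists.

YES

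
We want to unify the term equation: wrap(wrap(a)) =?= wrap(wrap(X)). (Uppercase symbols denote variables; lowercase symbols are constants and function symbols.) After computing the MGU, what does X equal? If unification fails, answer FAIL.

a

Decompose wrap/1: wrap(a) =?= wrap(X).
Decompose wrap/1: a =?= X.
Bind X := a.
MGU = { X ↦ a }, so X ↦ a.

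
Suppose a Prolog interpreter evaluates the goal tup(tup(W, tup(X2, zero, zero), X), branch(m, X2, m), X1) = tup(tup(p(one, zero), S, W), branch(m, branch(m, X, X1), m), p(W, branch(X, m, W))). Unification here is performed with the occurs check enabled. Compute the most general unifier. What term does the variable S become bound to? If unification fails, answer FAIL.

Decompose tup/3: tup(W, tup(X2, zero, zero), X) = tup(p(one, zero), S, W),  branch(m, X2, m) = branch(m, branch(m, X, X1), m),  X1 = p(W, branch(X, m, W)).
Decompose tup/3: W = p(one, zero),  tup(X2, zero, zero) = S,  X = W.
Bind W := p(one, zero); substituting into the 2 remaining equations that mention W gives: X = p(one, zero),  X1 = p(p(one, zero), branch(X, m, p(one, zero))).
Bind S := tup(X2, zero, zero); no other remaining equation mentions S.
Bind X := p(one, zero); substituting into the remaining equations gives: branch(m, X2, m) = branch(m, branch(m, p(one, zero), X1), m),  X1 = p(p(one, zero), branch(p(one, zero), m, p(one, zero))).
Decompose branch/3: m = m,  X2 = branch(m, p(one, zero), X1),  m = m.
Delete trivial equation m = m.
Bind X2 := branch(m, p(one, zero), X1); no other remaining equation mentions X2. Substituting into the earlier binding gives S := tup(branch(m, p(one, zero), X1), zero, zero).
Delete trivial equation m = m.
Bind X1 := p(p(one, zero), branch(p(one, zero), m, p(one, zero))). Substituting into the earlier bindings gives S := tup(branch(m, p(one, zero), p(p(one, zero), branch(p(one, zero), m, p(one, zero)))), zero, zero), X2 := branch(m, p(one, zero), p(p(one, zero), branch(p(one, zero), m, p(one, zero)))).
MGU = { W = p(one, zero), S = tup(branch(m, p(one, zero), p(p(one, zero), branch(p(one, zero), m, p(one, zero)))), zero, zero), X = p(one, zero), X2 = branch(m, p(one, zero), p(p(one, zero), branch(p(one, zero), m, p(one, zero)))), X1 = p(p(one, zero), branch(p(one, zero), m, p(one, zero))) }, so S = tup(branch(m, p(one, zero), p(p(one, zero), branch(p(one, zero), m, p(one, zero)))), zero, zero).

tup(branch(m, p(one, zero), p(p(one, zero), branch(p(one, zero), m, p(one, zero)))), zero, zero)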